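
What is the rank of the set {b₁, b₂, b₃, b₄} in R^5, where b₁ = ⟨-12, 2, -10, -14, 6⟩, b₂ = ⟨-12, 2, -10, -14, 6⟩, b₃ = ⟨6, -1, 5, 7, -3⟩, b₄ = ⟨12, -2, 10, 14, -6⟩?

1

Apply Gaussian elimination to the matrix whose rows are b₁, b₂, b₃, b₄.
The echelon form has 1 nonzero row, so the rank is 1.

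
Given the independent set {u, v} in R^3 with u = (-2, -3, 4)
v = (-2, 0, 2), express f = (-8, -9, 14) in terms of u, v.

f = 3u + v

Solve the system with u, v as columns and f as the right-hand side.
Back-substitution yields (c₁, c₂) = (3, 1).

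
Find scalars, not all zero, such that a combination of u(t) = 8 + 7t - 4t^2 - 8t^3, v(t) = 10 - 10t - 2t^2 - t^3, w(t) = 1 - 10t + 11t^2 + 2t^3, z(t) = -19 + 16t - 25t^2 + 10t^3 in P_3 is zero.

Pass to coordinate vectors relative to the basis {1, t, …, t^3}.
Write the vectors as columns of a matrix and find a nonzero vector in its null space.
The free variable yields coefficients (2, 0, 3, 1) (any nonzero multiple also works).

2u + 3w + z = 0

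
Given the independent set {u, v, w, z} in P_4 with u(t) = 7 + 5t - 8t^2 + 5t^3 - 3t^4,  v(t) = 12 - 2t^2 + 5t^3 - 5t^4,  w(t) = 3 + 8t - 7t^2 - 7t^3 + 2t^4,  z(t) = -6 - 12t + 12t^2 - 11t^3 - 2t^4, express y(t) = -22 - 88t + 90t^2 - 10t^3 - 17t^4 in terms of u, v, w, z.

Take coordinate vectors relative to {1, t, …, t^4}.
Since u, v, w, z are independent, the coefficients expressing y are uniquely determined by a linear system.
The system has the unique solution (α₁, …, α₄) = (-4, 3, -4, 3).

y = -4u + 3v - 4w + 3z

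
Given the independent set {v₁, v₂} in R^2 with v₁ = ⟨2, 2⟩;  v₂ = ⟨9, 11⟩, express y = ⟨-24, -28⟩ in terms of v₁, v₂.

Since v₁, v₂ are independent, the coefficients expressing y are uniquely determined by a linear system.
The system has the unique solution (a₁, a₂) = (-3, -2).

y = -3v₁ - 2v₂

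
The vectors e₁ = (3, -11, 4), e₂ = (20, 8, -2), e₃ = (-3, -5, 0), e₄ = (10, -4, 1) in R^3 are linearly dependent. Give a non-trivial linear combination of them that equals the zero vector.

e₁ + e₂ + e₃ - 2e₄ = 0

Solve the homogeneous system with e₁, e₂, e₃, e₄ as columns by row-reducing the coefficient matrix.
The free variable yields coefficients (1, 1, 1, -2) (any nonzero multiple also works).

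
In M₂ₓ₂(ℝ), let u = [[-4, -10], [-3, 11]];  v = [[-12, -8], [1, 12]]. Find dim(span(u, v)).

dim = 2

Pass to coordinate vectors with respect to the basis {E₁₁, E₁₂, E₂₁, E₂₂}.
Row-reduce the 2×4 matrix with these as rows.
There are 2 pivot columns, so rank = 2.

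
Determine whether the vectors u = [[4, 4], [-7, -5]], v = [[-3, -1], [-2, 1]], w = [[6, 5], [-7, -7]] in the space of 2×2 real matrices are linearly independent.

linearly independent

Write each element as a coordinate vector in ℝ⁴ using {E₁₁, E₁₂, E₂₁, E₂₂}.
Place the vectors as rows of a 3×4 matrix and reduce to echelon form.
The reduction yields 3 nonzero rows, so the rank is 3.
Since rank = 3 (the number of vectors), the set is linearly independent.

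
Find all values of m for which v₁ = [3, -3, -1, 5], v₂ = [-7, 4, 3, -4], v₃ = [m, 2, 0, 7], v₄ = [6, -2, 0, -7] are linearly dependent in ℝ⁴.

m = -6

Dependence holds iff the 4×4 matrix [v₁ v₂ v₃ v₄] is singular.
The determinant works out to 57*m + 342.
Setting this to zero gives m = -6.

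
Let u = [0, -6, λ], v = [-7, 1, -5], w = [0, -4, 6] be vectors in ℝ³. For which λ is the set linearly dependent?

The vectors are dependent exactly when the determinant of the matrix with rows u, v, w vanishes.
Cofactor expansion gives det = 28*λ - 252.
Solving 28*λ - 252 = 0 yields λ = 9.

λ = 9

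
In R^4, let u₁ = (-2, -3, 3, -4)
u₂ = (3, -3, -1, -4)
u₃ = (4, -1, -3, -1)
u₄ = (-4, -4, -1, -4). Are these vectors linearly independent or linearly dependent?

Row-reduce the matrix whose columns are u₁, u₂, u₃, u₄.
The reduction yields 4 nonzero rows, so the rank is 4.
Since rank = 4 (the number of vectors), the set is linearly independent.

linearly independent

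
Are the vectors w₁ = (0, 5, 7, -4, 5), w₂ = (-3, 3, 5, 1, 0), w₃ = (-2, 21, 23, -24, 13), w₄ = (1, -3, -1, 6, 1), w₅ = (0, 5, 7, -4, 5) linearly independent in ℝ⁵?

Two of the vectors are equal, giving an immediate dependence.

linearly dependent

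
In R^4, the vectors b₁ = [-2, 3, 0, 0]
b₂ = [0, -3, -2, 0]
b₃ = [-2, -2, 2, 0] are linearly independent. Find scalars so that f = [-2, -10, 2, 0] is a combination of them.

f = -b₁ + b₂ + 2b₃

Set up the augmented matrix [b₁ | b₂ | b₃ | f] and row-reduce.
Back-substitution yields (a₁, a₂, a₃) = (-1, 1, 2).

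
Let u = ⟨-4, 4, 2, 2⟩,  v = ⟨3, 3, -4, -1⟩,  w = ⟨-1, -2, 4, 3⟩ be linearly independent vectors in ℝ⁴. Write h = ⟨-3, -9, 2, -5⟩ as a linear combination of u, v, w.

h = -u - 3v - 2w

Solve the system with u, v, w as columns and h as the right-hand side.
Back-substitution yields (α₁, α₂, α₃) = (-1, -3, -2).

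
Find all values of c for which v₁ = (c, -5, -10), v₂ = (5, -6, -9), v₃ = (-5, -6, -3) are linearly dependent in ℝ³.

Dependence holds iff the 3×3 matrix [v₁ v₂ v₃] is singular.
Cofactor expansion gives det = 300 - 36*c.
Setting this to zero gives c = 25/3.

c = 25/3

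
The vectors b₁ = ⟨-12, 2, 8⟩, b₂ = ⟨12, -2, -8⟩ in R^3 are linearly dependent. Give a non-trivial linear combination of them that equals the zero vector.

b₁ + b₂ = 0

Solve the homogeneous system with b₁, b₂ as columns by row-reducing the coefficient matrix.
A generator of the null space is (1, 1).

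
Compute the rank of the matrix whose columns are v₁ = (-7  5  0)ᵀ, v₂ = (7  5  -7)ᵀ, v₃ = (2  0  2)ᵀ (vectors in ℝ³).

3

Apply Gaussian elimination to the matrix whose rows are v₁, v₂, v₃.
Exactly 3 pivots survive; hence the rank is 3.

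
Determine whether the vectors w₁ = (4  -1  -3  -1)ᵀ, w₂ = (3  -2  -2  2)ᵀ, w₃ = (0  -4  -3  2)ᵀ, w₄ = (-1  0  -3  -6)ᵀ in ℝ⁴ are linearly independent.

Place the vectors as rows of a 4×4 matrix and reduce to echelon form.
The reduction yields 3 nonzero rows, so the rank is 3.
Since rank 3 < 4, the set is linearly dependent.

linearly dependent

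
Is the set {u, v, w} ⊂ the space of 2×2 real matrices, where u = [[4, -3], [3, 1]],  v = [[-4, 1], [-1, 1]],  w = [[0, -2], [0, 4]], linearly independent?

linearly independent

Take coordinates with respect to the standard basis {E₁₁, E₁₂, E₂₁, E₂₂}.
Row-reduce the matrix whose columns are u, v, w.
The reduction yields 3 nonzero rows, so the rank is 3.
Since rank = 3 (the number of vectors), the set is linearly independent.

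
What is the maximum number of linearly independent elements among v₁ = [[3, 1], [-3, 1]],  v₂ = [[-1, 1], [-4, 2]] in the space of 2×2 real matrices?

2

Use coordinates relative to {E₁₁, E₁₂, E₂₁, E₂₂}.
Put the 4×2 matrix [v₁|v₂] into echelon form.
The echelon form has 2 nonzero rows, so the rank is 2.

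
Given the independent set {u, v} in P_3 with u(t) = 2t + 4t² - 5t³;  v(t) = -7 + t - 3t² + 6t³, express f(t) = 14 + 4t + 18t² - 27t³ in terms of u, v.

f = 3u - 2v

Take coordinate vectors relative to {1, t, …, t³}.
Write f = c₁u + c₂v and equate components.
Row-reducing the augmented matrix gives the unique coefficients (c₁, c₂) = (3, -2).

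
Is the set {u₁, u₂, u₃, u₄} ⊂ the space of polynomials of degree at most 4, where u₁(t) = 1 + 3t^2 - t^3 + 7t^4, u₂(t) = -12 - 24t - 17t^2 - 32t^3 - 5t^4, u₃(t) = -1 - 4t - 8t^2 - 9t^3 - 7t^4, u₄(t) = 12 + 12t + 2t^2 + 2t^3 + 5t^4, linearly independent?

Take coordinates with respect to the standard basis {1, t, …, t^4}.
Row-reduce the matrix whose columns are u₁, u₂, u₃, u₄.
The reduction yields 3 nonzero rows, so the rank is 3.
Since rank 3 < 4, the set is linearly dependent.
Indeed 3u₁ - u₂ + 3u₃ - u₄ = 0.

linearly dependent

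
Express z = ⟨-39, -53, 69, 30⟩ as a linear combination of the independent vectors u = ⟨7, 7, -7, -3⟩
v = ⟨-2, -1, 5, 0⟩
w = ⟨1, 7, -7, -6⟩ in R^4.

z = -4u + 4v - 3w

Set up the augmented matrix [u | v | w | z] and row-reduce.
Row-reducing the augmented matrix gives the unique coefficients (a₁, a₂, a₃) = (-4, 4, -3).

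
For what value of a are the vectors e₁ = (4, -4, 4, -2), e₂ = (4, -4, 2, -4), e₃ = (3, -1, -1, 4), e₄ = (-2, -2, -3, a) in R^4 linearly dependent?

Dependence holds iff the 4×4 matrix [e₁ e₂ e₃ e₄] is singular.
The determinant works out to 16*a + 304.
Solving 16*a + 304 = 0 yields a = -19.

a = -19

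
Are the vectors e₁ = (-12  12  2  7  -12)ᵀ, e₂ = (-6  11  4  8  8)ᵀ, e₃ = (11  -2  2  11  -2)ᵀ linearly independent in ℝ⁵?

linearly independent

Row-reduce the matrix whose columns are e₁, e₂, e₃.
The reduction yields 3 nonzero rows, so the rank is 3.
Since rank = 3 (the number of vectors), the set is linearly independent.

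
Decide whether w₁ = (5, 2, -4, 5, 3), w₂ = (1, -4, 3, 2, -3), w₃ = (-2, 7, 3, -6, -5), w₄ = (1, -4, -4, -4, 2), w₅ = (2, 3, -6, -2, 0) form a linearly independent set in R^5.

linearly independent

Form the 5×5 matrix with these as columns; its determinant is -5868.
A nonzero determinant means the columns are linearly independent.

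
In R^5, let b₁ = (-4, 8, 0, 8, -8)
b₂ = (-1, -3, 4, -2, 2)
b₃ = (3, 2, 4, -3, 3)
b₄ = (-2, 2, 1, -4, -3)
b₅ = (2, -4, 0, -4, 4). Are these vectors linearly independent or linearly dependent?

linearly dependent

One vector is a scalar multiple of another, so the set is dependent.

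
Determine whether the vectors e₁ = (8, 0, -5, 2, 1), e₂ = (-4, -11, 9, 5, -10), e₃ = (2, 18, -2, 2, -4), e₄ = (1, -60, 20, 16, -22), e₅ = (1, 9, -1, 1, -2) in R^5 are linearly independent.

linearly dependent

One vector is a scalar multiple of another, so the set is dependent.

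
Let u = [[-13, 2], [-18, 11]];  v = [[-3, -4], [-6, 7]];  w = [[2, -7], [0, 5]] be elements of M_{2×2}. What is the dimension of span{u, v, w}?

Pass to coordinate vectors with respect to the basis {E₁₁, E₁₂, E₂₁, E₂₂}.
Apply Gaussian elimination to the matrix whose rows are u, v, w.
Exactly 2 pivots survive; hence the rank is 2.

dim = 2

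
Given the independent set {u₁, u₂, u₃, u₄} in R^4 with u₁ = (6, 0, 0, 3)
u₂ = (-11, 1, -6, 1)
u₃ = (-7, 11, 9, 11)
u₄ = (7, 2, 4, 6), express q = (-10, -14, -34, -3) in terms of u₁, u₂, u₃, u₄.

Since u₁, u₂, u₃, u₄ are independent, the coefficients expressing q are uniquely determined by a linear system.
Row-reducing the augmented matrix gives the unique coefficients (a₁, …, a₄) = (1, 4, -2, 2).

q = u₁ + 4u₂ - 2u₃ + 2u₄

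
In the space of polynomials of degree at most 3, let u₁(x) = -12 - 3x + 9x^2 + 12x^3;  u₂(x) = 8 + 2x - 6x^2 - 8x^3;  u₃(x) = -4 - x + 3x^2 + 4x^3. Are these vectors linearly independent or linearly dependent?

linearly dependent

Write each element as a coordinate vector in ℝ⁴ using {1, x, …, x^3}.
One vector is a scalar multiple of another, so the set is dependent.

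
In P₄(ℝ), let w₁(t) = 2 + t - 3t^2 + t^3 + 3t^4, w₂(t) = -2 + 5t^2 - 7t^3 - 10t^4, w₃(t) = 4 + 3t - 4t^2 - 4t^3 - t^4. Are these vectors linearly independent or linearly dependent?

linearly dependent

Take coordinates with respect to the standard basis {1, t, …, t^4}.
Row-reduce the matrix whose columns are w₁, w₂, w₃.
The reduction yields 2 nonzero rows, so the rank is 2.
Since rank 2 < 3, the set is linearly dependent.
Indeed 3w₁ + w₂ - w₃ = 0.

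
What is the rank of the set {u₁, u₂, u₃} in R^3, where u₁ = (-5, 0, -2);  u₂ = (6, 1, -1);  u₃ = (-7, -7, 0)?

Put the 3×3 matrix [u₁|u₂|u₃] into echelon form.
There are 3 pivot columns, so rank = 3.

3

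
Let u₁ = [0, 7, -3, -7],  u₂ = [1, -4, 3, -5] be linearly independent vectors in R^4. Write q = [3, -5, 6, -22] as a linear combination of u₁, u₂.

q = u₁ + 3u₂

Set up the augmented matrix [u₁ | u₂ | q] and row-reduce.
The system has the unique solution (α₁, α₂) = (1, 3).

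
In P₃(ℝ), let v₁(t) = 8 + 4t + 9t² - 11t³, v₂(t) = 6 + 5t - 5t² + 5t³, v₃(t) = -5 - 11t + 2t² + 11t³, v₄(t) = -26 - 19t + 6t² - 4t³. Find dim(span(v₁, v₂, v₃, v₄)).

3

Represent each element by its coordinate vector in ℝ⁴.
Form the matrix with v₁, v₂, v₃, v₄ as columns and reduce.
The echelon form has 3 nonzero rows, so the rank is 3.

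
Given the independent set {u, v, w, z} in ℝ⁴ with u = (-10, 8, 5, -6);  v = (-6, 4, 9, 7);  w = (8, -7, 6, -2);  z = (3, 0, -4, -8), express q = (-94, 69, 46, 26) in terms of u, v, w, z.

Solve the system with u, v, w, z as columns and q as the right-hand side.
The system has the unique solution (c₁, …, c₄) = (4, 4, -3, -2).

q = 4u + 4v - 3w - 2z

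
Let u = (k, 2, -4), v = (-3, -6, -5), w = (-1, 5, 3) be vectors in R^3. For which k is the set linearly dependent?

Dependence holds iff the 3×3 matrix [u v w] is singular.
Cofactor expansion gives det = 7*k + 112.
Solving 7*k + 112 = 0 yields k = -16.

k = -16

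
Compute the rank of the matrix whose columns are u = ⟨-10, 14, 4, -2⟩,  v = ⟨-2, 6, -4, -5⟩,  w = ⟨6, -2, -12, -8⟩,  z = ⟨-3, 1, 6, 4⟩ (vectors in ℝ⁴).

2

Form the matrix with u, v, w, z as columns and reduce.
The echelon form has 2 nonzero rows, so the rank is 2.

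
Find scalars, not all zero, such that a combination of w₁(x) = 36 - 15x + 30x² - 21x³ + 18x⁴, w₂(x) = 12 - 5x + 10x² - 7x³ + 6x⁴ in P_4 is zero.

w₁ - 3w₂ = 0

Pass to coordinate vectors relative to the basis {1, x, …, x⁴}.
Write the vectors as columns of a matrix and find a nonzero vector in its null space.
One solution (up to scaling) is (1, -3).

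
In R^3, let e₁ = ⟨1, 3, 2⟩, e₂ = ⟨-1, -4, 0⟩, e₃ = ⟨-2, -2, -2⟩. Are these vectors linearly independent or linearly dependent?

Row-reduce the matrix whose columns are e₁, e₂, e₃.
The reduction yields 3 nonzero rows, so the rank is 3.
Since rank = 3 (the number of vectors), the set is linearly independent.

linearly independent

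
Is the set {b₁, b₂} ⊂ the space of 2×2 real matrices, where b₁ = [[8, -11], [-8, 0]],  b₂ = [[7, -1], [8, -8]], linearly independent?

linearly independent

Write each element as a coordinate vector in ℝ⁴ using {E₁₁, E₁₂, E₂₁, E₂₂}.
Place the vectors as rows of a 2×4 matrix and reduce to echelon form.
The reduction yields 2 nonzero rows, so the rank is 2.
Since rank = 2 (the number of vectors), the set is linearly independent.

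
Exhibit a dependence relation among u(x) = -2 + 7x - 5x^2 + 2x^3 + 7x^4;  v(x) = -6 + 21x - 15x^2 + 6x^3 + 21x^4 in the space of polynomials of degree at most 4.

3u - v = 0

Pass to coordinate vectors relative to the basis {1, x, …, x^4}.
Write the vectors as columns of a matrix and find a nonzero vector in its null space.
A generator of the null space is (3, -1).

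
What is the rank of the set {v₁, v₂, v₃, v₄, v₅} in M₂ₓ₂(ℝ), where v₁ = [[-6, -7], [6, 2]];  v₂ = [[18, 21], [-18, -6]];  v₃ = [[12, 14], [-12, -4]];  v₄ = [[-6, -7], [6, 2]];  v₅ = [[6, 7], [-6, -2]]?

rank 1

Use coordinates relative to {E₁₁, E₁₂, E₂₁, E₂₂}.
Put the 4×5 matrix [v₁|v₂|v₃|v₄|v₅] into echelon form.
Exactly 1 pivot survives; hence the rank is 1.
(With 5 elements in a 4-dimensional space the rank is at most 4.)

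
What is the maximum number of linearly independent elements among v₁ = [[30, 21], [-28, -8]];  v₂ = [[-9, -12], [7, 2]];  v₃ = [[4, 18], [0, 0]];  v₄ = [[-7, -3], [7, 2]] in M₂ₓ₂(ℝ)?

Use coordinates relative to {E₁₁, E₁₂, E₂₁, E₂₂}.
Form the matrix with v₁, v₂, v₃, v₄ as columns and reduce.
Exactly 2 pivots survive; hence the rank is 2.

2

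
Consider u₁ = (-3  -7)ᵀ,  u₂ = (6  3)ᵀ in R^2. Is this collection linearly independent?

Row-reduce the matrix whose columns are u₁, u₂.
The reduction yields 2 nonzero rows, so the rank is 2.
Since rank = 2 (the number of vectors), the set is linearly independent.

linearly independent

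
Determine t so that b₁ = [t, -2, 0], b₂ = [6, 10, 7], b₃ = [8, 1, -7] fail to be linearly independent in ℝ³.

The vectors are dependent exactly when the determinant of the matrix with rows b₁, b₂, b₃ vanishes.
Expanding, det = -77*t - 196.
Solving -77*t - 196 = 0 yields t = -28/11.

t = -28/11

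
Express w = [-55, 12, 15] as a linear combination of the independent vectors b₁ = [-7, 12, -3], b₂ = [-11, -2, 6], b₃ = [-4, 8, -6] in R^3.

w = b₁ + 4b₂ + b₃

Write w = c₁b₁ + … + c₃b₃ and equate components.
Back-substitution yields (c₁, c₂, c₃) = (1, 4, 1).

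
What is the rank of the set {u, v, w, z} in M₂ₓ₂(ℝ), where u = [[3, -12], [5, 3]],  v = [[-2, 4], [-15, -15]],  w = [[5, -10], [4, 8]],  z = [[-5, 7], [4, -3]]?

Represent each element by its coordinate vector in ℝ⁴.
Apply Gaussian elimination to the matrix whose rows are u, v, w, z.
There are 3 pivot columns, so rank = 3.

rank 3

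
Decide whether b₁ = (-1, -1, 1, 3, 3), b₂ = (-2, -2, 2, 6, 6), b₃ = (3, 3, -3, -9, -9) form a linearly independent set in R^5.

linearly dependent

Place the vectors as rows of a 3×5 matrix and reduce to echelon form.
The reduction yields 1 nonzero row, so the rank is 1.
Since rank 1 < 3, the set is linearly dependent.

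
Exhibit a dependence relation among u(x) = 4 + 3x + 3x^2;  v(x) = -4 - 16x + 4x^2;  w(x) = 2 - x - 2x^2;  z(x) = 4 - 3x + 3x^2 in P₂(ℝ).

3u + v + 2w - 3z = 0

Take coordinates with respect to {1, x, x^2}.
Write the vectors as columns of a matrix and find a nonzero vector in its null space.
The free variable yields coefficients (3, 1, 2, -3) (any nonzero multiple also works).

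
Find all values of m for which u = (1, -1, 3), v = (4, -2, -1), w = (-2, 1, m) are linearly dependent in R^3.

m = 1/2

The vectors are dependent exactly when the determinant of the matrix with rows u, v, w vanishes.
The determinant works out to 2*m - 1.
Solving 2*m - 1 = 0 yields m = 1/2.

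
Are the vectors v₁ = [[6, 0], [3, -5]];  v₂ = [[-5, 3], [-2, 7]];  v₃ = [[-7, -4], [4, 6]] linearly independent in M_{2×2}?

linearly independent

Take coordinates with respect to the standard basis {E₁₁, E₁₂, E₂₁, E₂₂}.
Row-reduce the matrix whose columns are v₁, v₂, v₃.
The reduction yields 3 nonzero rows, so the rank is 3.
Since rank = 3 (the number of vectors), the set is linearly independent.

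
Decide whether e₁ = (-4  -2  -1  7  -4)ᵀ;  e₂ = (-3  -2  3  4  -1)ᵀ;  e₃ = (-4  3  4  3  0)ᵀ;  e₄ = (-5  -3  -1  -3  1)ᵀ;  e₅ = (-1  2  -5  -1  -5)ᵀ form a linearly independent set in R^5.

The matrix [e₁|e₂|e₃|e₄|e₅] has determinant 3732.
A nonzero determinant means the columns are linearly independent.

linearly independent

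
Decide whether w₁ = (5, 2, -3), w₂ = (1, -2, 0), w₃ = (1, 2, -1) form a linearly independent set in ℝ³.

linearly dependent

Form the 3×3 matrix with these as columns; its determinant is 0.
A zero determinant means the columns are linearly dependent.
Indeed w₁ - 2w₂ - 3w₃ = 0.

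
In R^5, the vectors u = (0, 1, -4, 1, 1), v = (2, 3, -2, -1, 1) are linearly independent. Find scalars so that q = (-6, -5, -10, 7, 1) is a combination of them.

q = 4u - 3v

Solve the system with u, v as columns and q as the right-hand side.
Row-reducing the augmented matrix gives the unique coefficients (c₁, c₂) = (4, -3).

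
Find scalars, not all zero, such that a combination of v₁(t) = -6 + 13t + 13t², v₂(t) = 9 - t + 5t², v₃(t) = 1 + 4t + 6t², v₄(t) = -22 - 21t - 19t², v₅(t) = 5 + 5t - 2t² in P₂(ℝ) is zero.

v₁ + v₂ - 3v₃ = 0

Take coordinates with respect to {1, t, t²}.
Row-reduce the matrix with v₁, v₂, v₃, v₄, v₅ as columns; the null space gives the coefficients.
The free variable yields coefficients (1, 1, -3, 0, 0) (any nonzero multiple also works).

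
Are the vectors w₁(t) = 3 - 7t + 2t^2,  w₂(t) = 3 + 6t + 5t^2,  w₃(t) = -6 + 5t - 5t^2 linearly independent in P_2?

linearly independent

Take coordinates with respect to the standard basis {1, t, t^2}.
The matrix [w₁|w₂|w₃] has determinant 42.
A nonzero determinant means the columns are linearly independent.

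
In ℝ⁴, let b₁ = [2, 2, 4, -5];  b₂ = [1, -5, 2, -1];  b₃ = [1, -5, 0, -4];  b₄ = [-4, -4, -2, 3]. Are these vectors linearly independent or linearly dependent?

Place the vectors as rows of a 4×4 matrix and reduce to echelon form.
The reduction yields 4 nonzero rows, so the rank is 4.
Since rank = 4 (the number of vectors), the set is linearly independent.

linearly independent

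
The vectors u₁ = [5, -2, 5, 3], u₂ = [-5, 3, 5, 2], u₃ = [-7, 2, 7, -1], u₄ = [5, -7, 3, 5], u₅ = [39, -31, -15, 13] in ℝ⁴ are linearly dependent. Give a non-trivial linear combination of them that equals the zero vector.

Row-reduce the matrix with u₁, u₂, u₃, u₄, u₅ as columns; the null space gives the coefficients.
The free variable yields coefficients (0, 2, 2, -3, 1) (any nonzero multiple also works).

2u₂ + 2u₃ - 3u₄ + u₅ = 0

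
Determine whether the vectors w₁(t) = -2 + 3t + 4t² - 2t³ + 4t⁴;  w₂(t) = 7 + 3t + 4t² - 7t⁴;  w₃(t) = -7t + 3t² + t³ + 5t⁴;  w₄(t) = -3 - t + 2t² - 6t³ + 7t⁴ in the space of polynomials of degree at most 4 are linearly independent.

linearly independent

Take coordinates with respect to the standard basis {1, t, …, t⁴}.
Row-reduce the matrix whose columns are w₁, w₂, w₃, w₄.
The reduction yields 4 nonzero rows, so the rank is 4.
Since rank = 4 (the number of vectors), the set is linearly independent.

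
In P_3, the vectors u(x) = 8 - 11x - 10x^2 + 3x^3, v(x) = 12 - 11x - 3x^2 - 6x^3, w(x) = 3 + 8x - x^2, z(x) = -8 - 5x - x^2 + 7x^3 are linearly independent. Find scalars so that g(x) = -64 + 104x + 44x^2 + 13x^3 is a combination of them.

Identify each element with its coordinate vector in ℝ⁴ via {1, x, …, x^3}.
Set up the augmented matrix [u | v | w | z | g] and row-reduce.
The system has the unique solution (α₁, …, α₄) = (-4, -3, 4, 1).

g = -4u - 3v + 4w + z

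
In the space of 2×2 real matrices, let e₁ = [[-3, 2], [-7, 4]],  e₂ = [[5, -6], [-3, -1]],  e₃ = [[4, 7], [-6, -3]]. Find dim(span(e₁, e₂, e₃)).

Use coordinates relative to {E₁₁, E₁₂, E₂₁, E₂₂}.
Form the matrix with e₁, e₂, e₃ as columns and reduce.
Exactly 3 pivots survive; hence the rank is 3.

dim = 3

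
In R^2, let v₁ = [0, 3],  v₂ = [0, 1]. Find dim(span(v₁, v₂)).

Form the matrix with v₁, v₂ as columns and reduce.
There is 1 pivot column, so rank = 1.

dim = 1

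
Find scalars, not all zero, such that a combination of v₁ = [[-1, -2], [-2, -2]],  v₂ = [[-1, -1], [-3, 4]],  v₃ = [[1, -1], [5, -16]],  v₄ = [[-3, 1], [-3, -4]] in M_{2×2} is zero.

Take coordinates with respect to {E₁₁, E₁₂, E₂₁, E₂₂}.
Write the vectors as columns of a matrix and find a nonzero vector in its null space.
The free variable yields coefficients (2, -3, -1, 0) (any nonzero multiple also works).

2v₁ - 3v₂ - v₃ = 0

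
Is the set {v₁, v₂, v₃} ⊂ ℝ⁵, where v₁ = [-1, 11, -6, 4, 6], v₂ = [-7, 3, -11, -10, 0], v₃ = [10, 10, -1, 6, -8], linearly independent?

linearly independent

Place the vectors as rows of a 3×5 matrix and reduce to echelon form.
The reduction yields 3 nonzero rows, so the rank is 3.
Since rank = 3 (the number of vectors), the set is linearly independent.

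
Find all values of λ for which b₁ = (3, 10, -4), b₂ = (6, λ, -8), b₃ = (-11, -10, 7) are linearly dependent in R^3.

λ = 20

Place the vectors as rows of a 3×3 matrix; dependence ⇔ determinant zero.
Cofactor expansion gives det = 460 - 23*λ.
This vanishes exactly when λ = 20.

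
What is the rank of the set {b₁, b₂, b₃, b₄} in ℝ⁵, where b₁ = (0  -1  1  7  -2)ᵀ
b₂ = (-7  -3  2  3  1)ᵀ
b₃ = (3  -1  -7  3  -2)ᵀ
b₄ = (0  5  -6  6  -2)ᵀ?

4

Row-reduce the 4×5 matrix with these as rows.
Reduction leaves 4 leading entries, giving rank 4.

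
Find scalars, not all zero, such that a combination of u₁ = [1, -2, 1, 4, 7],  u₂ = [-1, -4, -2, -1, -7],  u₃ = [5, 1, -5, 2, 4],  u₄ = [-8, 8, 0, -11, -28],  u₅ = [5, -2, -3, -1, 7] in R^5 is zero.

Row-reduce the matrix with u₁, u₂, u₃, u₄, u₅ as columns; the null space gives the coefficients.
One solution (up to scaling) is (3, 0, 0, 1, 1).

3u₁ + u₄ + u₅ = 0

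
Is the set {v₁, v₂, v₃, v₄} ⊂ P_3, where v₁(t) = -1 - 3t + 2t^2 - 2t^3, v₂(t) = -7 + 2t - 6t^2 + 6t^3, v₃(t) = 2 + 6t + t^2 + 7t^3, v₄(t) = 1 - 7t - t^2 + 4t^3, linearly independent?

linearly independent

Write each element as a coordinate vector in ℝ⁴ using {1, t, …, t^3}.
Place the vectors as rows of a 4×4 matrix and reduce to echelon form.
The reduction yields 4 nonzero rows, so the rank is 4.
Since rank = 4 (the number of vectors), the set is linearly independent.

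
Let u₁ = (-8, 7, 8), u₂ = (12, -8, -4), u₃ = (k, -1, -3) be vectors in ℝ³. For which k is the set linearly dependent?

k = 1/9

The set is linearly dependent precisely when det[u₁; u₂; u₃] = 0.
Expanding, det = 36*k - 4.
Setting this to zero gives k = 1/9.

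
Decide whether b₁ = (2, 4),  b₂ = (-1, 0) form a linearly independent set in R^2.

Place the vectors as rows of a 2×2 matrix and reduce to echelon form.
The reduction yields 2 nonzero rows, so the rank is 2.
Since rank = 2 (the number of vectors), the set is linearly independent.

linearly independent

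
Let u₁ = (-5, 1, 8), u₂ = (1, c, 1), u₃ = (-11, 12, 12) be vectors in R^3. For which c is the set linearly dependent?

Dependence holds iff the 3×3 matrix [u₁ u₂ u₃] is singular.
Cofactor expansion gives det = 28*c + 133.
This vanishes exactly when c = -19/4.

c = -19/4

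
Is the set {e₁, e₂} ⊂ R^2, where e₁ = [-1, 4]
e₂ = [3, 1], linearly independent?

linearly independent

Form the 2×2 matrix with these as columns; its determinant is -13.
A nonzero determinant means the columns are linearly independent.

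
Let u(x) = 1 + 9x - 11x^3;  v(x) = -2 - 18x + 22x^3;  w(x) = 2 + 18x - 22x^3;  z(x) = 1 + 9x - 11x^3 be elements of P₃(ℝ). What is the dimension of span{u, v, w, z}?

Use coordinates relative to {1, x, …, x^3}.
Row-reduce the 4×4 matrix with these as rows.
The echelon form has 1 nonzero row, so the rank is 1.

1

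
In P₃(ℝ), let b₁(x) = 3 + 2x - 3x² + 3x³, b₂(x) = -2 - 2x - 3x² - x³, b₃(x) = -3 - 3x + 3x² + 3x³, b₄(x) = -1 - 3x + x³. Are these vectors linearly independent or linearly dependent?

Write each element as a coordinate vector in ℝ⁴ using {1, x, …, x³}.
Row-reduce the matrix whose columns are b₁, b₂, b₃, b₄.
The reduction yields 4 nonzero rows, so the rank is 4.
Since rank = 4 (the number of vectors), the set is linearly independent.

linearly independent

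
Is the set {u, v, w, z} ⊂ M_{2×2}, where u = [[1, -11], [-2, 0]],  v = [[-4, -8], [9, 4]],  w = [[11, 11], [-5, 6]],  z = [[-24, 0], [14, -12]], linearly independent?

Take coordinates with respect to the standard basis {E₁₁, E₁₂, E₂₁, E₂₂}.
Form the 4×4 matrix with these as columns; its determinant is 0.
A zero determinant means the columns are linearly dependent.
Indeed 2u + 2w + z = 0.

linearly dependent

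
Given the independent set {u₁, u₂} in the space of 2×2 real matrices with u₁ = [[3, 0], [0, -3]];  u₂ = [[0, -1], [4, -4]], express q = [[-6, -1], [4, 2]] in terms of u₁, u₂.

q = -2u₁ + u₂

Take coordinate vectors relative to {E₁₁, E₁₂, E₂₁, E₂₂}.
Since u₁, u₂ are independent, the coefficients expressing q are uniquely determined by a linear system.
The system has the unique solution (α₁, α₂) = (-2, 1).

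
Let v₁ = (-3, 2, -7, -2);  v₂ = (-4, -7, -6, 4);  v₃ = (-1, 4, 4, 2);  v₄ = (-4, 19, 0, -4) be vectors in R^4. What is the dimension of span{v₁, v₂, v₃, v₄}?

Row-reduce the 4×4 matrix with these as rows.
The echelon form has 3 nonzero rows, so the rank is 3.

3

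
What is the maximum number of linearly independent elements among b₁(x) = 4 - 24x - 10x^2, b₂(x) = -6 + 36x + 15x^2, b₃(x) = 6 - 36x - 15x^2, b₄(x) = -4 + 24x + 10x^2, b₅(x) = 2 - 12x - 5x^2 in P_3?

1

Pass to coordinate vectors with respect to the basis {1, x, …, x^3}.
Put the 4×5 matrix [b₁|b₂|b₃|b₄|b₅] into echelon form.
The echelon form has 1 nonzero row, so the rank is 1.
(With 5 elements in a 4-dimensional space the rank is at most 4.)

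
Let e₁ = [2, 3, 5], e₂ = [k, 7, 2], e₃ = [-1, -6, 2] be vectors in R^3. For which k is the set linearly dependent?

The vectors are dependent exactly when the determinant of the matrix with rows e₁, e₂, e₃ vanishes.
Expanding, det = 81 - 36*k.
Setting this to zero gives k = 9/4.

k = 9/4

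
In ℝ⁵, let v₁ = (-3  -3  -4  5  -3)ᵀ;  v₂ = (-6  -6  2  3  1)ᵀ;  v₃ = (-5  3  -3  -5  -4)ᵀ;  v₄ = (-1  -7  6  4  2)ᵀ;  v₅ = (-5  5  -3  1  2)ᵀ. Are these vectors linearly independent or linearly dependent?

linearly independent

Form the 5×5 matrix with these as columns; its determinant is 5968.
A nonzero determinant means the columns are linearly independent.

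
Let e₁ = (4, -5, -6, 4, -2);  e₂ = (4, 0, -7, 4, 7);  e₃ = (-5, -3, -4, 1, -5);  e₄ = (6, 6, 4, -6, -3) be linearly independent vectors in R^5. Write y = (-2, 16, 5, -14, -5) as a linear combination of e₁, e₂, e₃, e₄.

y = -2e₁ + e₂ + 2e₃ + 2e₄

Set up the augmented matrix [e₁ | e₂ | e₃ | e₄ | y] and row-reduce.
Back-substitution yields (a₁, …, a₄) = (-2, 1, 2, 2).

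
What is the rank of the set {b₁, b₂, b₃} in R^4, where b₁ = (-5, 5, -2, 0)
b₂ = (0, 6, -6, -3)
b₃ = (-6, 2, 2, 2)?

Row-reduce the 3×4 matrix with these as rows.
There are 3 pivot columns, so rank = 3.

3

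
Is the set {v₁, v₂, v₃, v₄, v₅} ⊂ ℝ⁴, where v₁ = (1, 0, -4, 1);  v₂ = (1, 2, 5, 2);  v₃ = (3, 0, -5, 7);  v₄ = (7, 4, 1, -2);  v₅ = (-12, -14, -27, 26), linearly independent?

There are 5 vectors in a 4-dimensional space, so they cannot be linearly independent.

linearly dependent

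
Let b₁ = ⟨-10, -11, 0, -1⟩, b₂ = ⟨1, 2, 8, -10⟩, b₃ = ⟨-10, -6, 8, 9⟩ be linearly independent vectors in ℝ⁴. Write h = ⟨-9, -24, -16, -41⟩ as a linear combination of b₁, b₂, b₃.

Set up the augmented matrix [b₁ | b₂ | b₃ | h] and row-reduce.
Back-substitution yields (a₁, a₂, a₃) = (4, 1, -3).

h = 4b₁ + b₂ - 3b₃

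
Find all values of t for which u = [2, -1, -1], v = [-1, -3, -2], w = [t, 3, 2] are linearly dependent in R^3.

t = 1

Place the vectors as rows of a 3×3 matrix; dependence ⇔ determinant zero.
Cofactor expansion gives det = 1 - t.
Setting this to zero gives t = 1.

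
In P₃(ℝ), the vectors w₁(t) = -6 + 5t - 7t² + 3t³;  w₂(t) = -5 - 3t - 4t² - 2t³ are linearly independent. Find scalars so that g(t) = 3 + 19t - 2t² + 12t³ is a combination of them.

g = 2w₁ - 3w₂

Take coordinate vectors relative to {1, t, …, t³}.
Since w₁, w₂ are independent, the coefficients expressing g are uniquely determined by a linear system.
Back-substitution yields (c₁, c₂) = (2, -3).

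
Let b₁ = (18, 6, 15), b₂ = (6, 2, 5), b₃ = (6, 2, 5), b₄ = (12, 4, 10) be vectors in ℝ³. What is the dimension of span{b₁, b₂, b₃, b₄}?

1

Apply Gaussian elimination to the matrix whose rows are b₁, b₂, b₃, b₄.
Exactly 1 pivot survives; hence the rank is 1.
(With 4 elements in a 3-dimensional space the rank is at most 3.)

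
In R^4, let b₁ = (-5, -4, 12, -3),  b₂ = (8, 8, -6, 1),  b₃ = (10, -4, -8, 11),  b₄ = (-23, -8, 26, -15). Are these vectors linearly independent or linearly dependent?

linearly dependent

Row-reduce the matrix whose columns are b₁, b₂, b₃, b₄.
The reduction yields 3 nonzero rows, so the rank is 3.
Since rank 3 < 4, the set is linearly dependent.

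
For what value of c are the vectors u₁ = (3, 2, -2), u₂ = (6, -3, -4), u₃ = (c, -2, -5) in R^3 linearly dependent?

The vectors are dependent exactly when the determinant of the matrix with rows u₁, u₂, u₃ vanishes.
Expanding, det = 105 - 14*c.
This vanishes exactly when c = 15/2.

c = 15/2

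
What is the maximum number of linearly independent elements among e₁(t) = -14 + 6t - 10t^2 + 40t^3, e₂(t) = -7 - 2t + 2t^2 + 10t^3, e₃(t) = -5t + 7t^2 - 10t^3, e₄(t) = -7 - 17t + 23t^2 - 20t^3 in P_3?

Use coordinates relative to {1, t, …, t^3}.
Put the 4×4 matrix [e₁|e₂|e₃|e₄] into echelon form.
Reduction leaves 2 leading entries, giving rank 2.

2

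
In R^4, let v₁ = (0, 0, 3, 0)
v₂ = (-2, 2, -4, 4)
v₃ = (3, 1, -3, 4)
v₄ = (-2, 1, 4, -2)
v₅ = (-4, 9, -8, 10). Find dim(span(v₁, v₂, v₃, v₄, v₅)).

Row-reduce the 5×4 matrix with these as rows.
Exactly 4 pivots survive; hence the rank is 4.
(With 5 elements in a 4-dimensional space the rank is at most 4.)

4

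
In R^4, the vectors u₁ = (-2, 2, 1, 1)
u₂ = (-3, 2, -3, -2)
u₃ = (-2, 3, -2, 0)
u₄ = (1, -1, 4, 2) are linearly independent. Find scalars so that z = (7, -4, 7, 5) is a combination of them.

z = -u₁ - 2u₂ + u₃ + u₄

Since u₁, u₂, u₃, u₄ are independent, the coefficients expressing z are uniquely determined by a linear system.
Back-substitution yields (c₁, …, c₄) = (-1, -2, 1, 1).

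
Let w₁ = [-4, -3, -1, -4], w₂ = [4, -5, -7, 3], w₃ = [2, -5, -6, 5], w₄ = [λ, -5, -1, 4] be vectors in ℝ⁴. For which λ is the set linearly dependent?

λ = -8

Dependence holds iff the 4×4 matrix [w₁ w₂ w₃ w₄] is singular.
Cofactor expansion gives det = -61*λ - 488.
This vanishes exactly when λ = -8.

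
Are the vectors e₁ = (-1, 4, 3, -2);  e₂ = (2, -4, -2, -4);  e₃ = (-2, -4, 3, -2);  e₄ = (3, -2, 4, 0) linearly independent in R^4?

linearly independent

Form the 4×4 matrix with these as columns; its determinant is -768.
A nonzero determinant means the columns are linearly independent.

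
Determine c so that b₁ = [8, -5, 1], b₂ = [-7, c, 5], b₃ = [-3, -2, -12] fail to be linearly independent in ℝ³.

c = 19/3

Place the vectors as rows of a 3×3 matrix; dependence ⇔ determinant zero.
Expanding, det = 589 - 93*c.
Solving 589 - 93*c = 0 yields c = 19/3.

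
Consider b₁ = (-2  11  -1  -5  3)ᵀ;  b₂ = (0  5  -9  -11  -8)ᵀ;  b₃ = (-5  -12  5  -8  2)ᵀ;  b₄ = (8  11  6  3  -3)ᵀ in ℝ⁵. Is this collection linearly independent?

linearly independent

Row-reduce the matrix whose columns are b₁, b₂, b₃, b₄.
The reduction yields 4 nonzero rows, so the rank is 4.
Since rank = 4 (the number of vectors), the set is linearly independent.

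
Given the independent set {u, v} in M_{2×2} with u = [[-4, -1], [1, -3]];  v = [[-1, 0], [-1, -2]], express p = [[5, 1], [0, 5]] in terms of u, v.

p = -u - v

Take coordinate vectors relative to {E₁₁, E₁₂, E₂₁, E₂₂}.
Solve the system with u, v as columns and p as the right-hand side.
Row-reducing the augmented matrix gives the unique coefficients (c₁, c₂) = (-1, -1).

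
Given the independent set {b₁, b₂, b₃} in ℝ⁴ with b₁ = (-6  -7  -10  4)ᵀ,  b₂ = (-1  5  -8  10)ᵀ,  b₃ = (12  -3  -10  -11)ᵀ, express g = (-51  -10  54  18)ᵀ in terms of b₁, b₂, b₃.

Solve the system with b₁, b₂, b₃ as columns and g as the right-hand side.
The system has the unique solution (α₁, α₂, α₃) = (1, -3, -4).

g = b₁ - 3b₂ - 4b₃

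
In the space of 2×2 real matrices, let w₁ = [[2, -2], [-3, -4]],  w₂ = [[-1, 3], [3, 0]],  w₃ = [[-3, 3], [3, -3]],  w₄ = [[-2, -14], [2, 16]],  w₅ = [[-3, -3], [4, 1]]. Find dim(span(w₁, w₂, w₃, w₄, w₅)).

Represent each element by its coordinate vector in ℝ⁴.
Row-reduce the 5×4 matrix with these as rows.
Exactly 4 pivots survive; hence the rank is 4.
(With 5 elements in a 4-dimensional space the rank is at most 4.)

4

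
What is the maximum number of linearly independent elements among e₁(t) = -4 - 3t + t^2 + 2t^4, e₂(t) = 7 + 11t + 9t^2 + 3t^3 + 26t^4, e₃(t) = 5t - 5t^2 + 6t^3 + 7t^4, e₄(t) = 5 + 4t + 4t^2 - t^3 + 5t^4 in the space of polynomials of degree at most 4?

Represent each element by its coordinate vector in ℝ⁵.
Apply Gaussian elimination to the matrix whose rows are e₁, e₂, e₃, e₄.
Reduction leaves 3 leading entries, giving rank 3.

3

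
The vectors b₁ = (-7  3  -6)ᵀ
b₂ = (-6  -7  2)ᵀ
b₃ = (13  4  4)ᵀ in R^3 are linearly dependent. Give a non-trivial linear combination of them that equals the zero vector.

b₁ + b₂ + b₃ = 0

Write the vectors as columns of a matrix and find a nonzero vector in its null space.
The free variable yields coefficients (1, 1, 1) (any nonzero multiple also works).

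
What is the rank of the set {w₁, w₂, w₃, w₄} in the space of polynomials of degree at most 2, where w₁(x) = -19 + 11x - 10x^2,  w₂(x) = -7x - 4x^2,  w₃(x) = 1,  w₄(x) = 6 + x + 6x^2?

rank 3

Use coordinates relative to {1, x, x^2}.
Put the 3×4 matrix [w₁|w₂|w₃|w₄] into echelon form.
The echelon form has 3 nonzero rows, so the rank is 3.
(With 4 elements in a 3-dimensional space the rank is at most 3.)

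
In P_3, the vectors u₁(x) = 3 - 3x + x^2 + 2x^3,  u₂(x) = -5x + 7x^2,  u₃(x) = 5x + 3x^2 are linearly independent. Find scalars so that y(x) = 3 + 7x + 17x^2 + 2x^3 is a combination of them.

y = u₁ + u₂ + 3u₃

Take coordinate vectors relative to {1, x, …, x^3}.
Write y = c₁u₁ + … + c₃u₃ and equate components.
The system has the unique solution (c₁, c₂, c₃) = (1, 1, 3).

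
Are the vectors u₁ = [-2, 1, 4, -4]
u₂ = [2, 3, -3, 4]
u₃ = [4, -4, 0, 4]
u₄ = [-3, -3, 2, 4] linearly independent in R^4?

Form the 4×4 matrix with these as columns; its determinant is -588.
A nonzero determinant means the columns are linearly independent.

linearly independent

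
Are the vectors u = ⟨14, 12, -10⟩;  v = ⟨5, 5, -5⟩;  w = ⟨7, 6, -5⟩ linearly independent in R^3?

linearly dependent

One vector is a scalar multiple of another, so the set is dependent.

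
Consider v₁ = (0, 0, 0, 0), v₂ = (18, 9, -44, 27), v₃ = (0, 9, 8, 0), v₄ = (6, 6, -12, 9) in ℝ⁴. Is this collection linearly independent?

linearly dependent

One of the vectors is the zero vector, so the set is linearly dependent.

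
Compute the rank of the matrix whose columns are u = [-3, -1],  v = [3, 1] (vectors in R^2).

rank 1

Put the 2×2 matrix [u|v] into echelon form.
There is 1 pivot column, so rank = 1.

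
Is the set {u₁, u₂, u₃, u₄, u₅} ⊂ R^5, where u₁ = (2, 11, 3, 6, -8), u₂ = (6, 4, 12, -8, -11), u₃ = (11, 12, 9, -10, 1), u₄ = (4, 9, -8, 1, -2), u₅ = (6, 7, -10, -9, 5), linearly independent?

The matrix [u₁|u₂|u₃|u₄|u₅] has determinant -67894.
A nonzero determinant means the columns are linearly independent.

linearly independent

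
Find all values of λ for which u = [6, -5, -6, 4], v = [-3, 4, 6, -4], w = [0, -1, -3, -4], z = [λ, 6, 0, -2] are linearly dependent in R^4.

λ = -35/2

Place the vectors as rows of a 4×4 matrix; dependence ⇔ determinant zero.
The determinant works out to -36*λ - 630.
Solving -36*λ - 630 = 0 yields λ = -35/2.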